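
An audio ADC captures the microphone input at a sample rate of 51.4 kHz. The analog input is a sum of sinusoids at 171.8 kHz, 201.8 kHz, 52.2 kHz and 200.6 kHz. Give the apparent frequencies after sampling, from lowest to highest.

0.8 kHz, 3.8 kHz, 5 kHz, 17.6 kHz

fs/2 = 25.7 kHz.
171.8 kHz mod fs = 17.6 kHz.
17.6 kHz ≤ fs/2 = 25.7 kHz, appears at 17.6 kHz.
201.8 kHz mod fs = 47.6 kHz.
47.6 kHz > fs/2 = 25.7 kHz, folds to fs − 47.6 kHz = 3.8 kHz.
52.2 kHz mod fs = 0.8 kHz.
0.8 kHz ≤ fs/2 = 25.7 kHz, appears at 0.8 kHz.
200.6 kHz mod fs = 46.4 kHz.
46.4 kHz > fs/2 = 25.7 kHz, folds to fs − 46.4 kHz = 5 kHz.
Distinct values: {0.8 kHz, 3.8 kHz, 5 kHz, 17.6 kHz}.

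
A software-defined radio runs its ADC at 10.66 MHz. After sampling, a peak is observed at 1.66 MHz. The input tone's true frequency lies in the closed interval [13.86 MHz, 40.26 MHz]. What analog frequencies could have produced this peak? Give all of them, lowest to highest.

19.66 MHz, 22.98 MHz, 30.32 MHz, 33.64 MHz

Frequencies that alias to 1.66 MHz are k·fs ± 1.66 MHz for integer k ≥ 0.
k=0: 1.66 MHz.
k=1: 9 MHz, 12.32 MHz.
k=2: 19.66 MHz, 22.98 MHz.
k=3: 30.32 MHz, 33.64 MHz.
k=4: 40.98 MHz, 44.3 MHz.
Within [13.86 MHz, 40.26 MHz]: 19.66 MHz, 22.98 MHz, 30.32 MHz, 33.64 MHz.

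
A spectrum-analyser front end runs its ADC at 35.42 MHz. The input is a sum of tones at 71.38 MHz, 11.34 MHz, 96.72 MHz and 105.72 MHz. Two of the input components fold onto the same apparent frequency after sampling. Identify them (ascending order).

fs/2 = 17.71 MHz.
71.38 MHz mod fs = 0.54 MHz.
0.54 MHz ≤ fs/2 = 17.71 MHz, appears at 0.54 MHz.
11.34 MHz ≤ fs/2 = 17.71 MHz, passes unchanged.
96.72 MHz mod fs = 25.88 MHz.
25.88 MHz > fs/2 = 17.71 MHz, folds to fs − 25.88 MHz = 9.54 MHz.
105.72 MHz mod fs = 34.88 MHz.
34.88 MHz > fs/2 = 17.71 MHz, folds to fs − 34.88 MHz = 0.54 MHz.
71.38 MHz and 105.72 MHz both map to 0.54 MHz.

71.38 MHz, 105.72 MHz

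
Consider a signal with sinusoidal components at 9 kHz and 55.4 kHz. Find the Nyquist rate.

Highest-frequency component: 55.4 kHz.
Nyquist rate = 2 × 55.4 kHz = 110.8 kHz.

110.8 kHz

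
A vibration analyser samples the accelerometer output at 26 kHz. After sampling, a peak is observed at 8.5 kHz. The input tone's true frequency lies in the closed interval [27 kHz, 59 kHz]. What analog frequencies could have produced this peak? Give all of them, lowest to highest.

Frequencies that alias to 8.5 kHz are k·fs ± 8.5 kHz for integer k ≥ 0.
k=0: 8.5 kHz.
k=1: 17.5 kHz, 34.5 kHz.
k=2: 43.5 kHz, 60.5 kHz.
k=3: 69.5 kHz, 86.5 kHz.
Within [27 kHz, 59 kHz]: 34.5 kHz, 43.5 kHz.

34.5 kHz, 43.5 kHz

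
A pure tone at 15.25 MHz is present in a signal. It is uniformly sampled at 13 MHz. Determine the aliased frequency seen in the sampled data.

15.25 MHz mod fs = 2.25 MHz.
2.25 MHz ≤ fs/2 = 6.5 MHz, appears at 2.25 MHz.

2.25 MHz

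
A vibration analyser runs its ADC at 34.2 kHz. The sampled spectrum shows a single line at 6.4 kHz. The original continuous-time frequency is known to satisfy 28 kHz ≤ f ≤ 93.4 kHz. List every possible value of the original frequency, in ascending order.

40.6 kHz, 62 kHz, 74.8 kHz

Frequencies that alias to 6.4 kHz are k·fs ± 6.4 kHz for integer k ≥ 0.
k=0: 6.4 kHz.
k=1: 27.8 kHz, 40.6 kHz.
k=2: 62 kHz, 74.8 kHz.
k=3: 96.2 kHz, 109 kHz.
Within [28 kHz, 93.4 kHz]: 40.6 kHz, 62 kHz, 74.8 kHz.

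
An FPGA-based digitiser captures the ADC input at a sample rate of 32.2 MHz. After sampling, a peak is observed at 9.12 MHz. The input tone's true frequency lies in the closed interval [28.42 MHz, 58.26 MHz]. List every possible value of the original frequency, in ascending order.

41.32 MHz, 55.28 MHz

Frequencies that alias to 9.12 MHz are k·fs ± 9.12 MHz for integer k ≥ 0.
k=0: 9.12 MHz.
k=1: 23.08 MHz, 41.32 MHz.
k=2: 55.28 MHz, 73.52 MHz.
k=3: 87.48 MHz, 105.72 MHz.
Within [28.42 MHz, 58.26 MHz]: 41.32 MHz, 55.28 MHz.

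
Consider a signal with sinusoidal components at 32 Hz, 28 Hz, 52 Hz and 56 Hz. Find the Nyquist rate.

112 Hz

Highest-frequency component: 56 Hz.
Nyquist rate = 2 × 56 Hz = 112 Hz.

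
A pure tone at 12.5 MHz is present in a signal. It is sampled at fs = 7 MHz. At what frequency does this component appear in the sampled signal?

1.5 MHz

12.5 MHz mod fs = 5.5 MHz.
5.5 MHz > fs/2 = 3.5 MHz, folds to fs − 5.5 MHz = 1.5 MHz.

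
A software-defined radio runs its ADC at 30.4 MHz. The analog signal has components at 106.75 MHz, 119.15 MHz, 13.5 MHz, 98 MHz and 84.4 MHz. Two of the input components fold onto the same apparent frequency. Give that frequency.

fs/2 = 15.2 MHz.
106.75 MHz mod fs = 15.55 MHz.
15.55 MHz > fs/2 = 15.2 MHz, folds to fs − 15.55 MHz = 14.85 MHz.
119.15 MHz mod fs = 27.95 MHz.
27.95 MHz > fs/2 = 15.2 MHz, folds to fs − 27.95 MHz = 2.45 MHz.
13.5 MHz ≤ fs/2 = 15.2 MHz, passes unchanged.
98 MHz mod fs = 6.8 MHz.
6.8 MHz ≤ fs/2 = 15.2 MHz, appears at 6.8 MHz.
84.4 MHz mod fs = 23.6 MHz.
23.6 MHz > fs/2 = 15.2 MHz, folds to fs − 23.6 MHz = 6.8 MHz.
84.4 MHz and 98 MHz both map to 6.8 MHz.

6.8 MHz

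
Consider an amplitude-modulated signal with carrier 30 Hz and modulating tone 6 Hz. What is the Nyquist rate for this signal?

AM sidebands sit at fc ± fm = 24 Hz and 36 Hz.
Highest-frequency component: 36 Hz.
Nyquist rate = 2 × 36 Hz = 72 Hz.

72 Hz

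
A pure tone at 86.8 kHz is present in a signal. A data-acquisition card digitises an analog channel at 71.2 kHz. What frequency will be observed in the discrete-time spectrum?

15.6 kHz

86.8 kHz mod fs = 15.6 kHz.
15.6 kHz ≤ fs/2 = 35.6 kHz, appears at 15.6 kHz.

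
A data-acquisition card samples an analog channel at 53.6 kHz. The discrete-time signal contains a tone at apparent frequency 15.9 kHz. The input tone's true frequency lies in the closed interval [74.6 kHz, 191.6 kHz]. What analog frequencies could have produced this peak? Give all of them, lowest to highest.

91.3 kHz, 123.1 kHz, 144.9 kHz, 176.7 kHz

Frequencies that alias to 15.9 kHz are k·fs ± 15.9 kHz for integer k ≥ 0.
k=0: 15.9 kHz.
k=1: 37.7 kHz, 69.5 kHz.
k=2: 91.3 kHz, 123.1 kHz.
k=3: 144.9 kHz, 176.7 kHz.
k=4: 198.5 kHz, 230.3 kHz.
Within [74.6 kHz, 191.6 kHz]: 91.3 kHz, 123.1 kHz, 144.9 kHz, 176.7 kHz.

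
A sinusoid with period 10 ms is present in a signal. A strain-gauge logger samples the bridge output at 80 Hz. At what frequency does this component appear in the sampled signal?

20 Hz

T = 10 ms → f = 1/T = 100 Hz.
100 Hz mod fs = 20 Hz.
20 Hz ≤ fs/2 = 40 Hz, appears at 20 Hz.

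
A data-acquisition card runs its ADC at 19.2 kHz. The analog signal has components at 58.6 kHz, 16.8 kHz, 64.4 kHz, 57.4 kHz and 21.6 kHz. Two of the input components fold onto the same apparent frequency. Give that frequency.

2.4 kHz

fs/2 = 9.6 kHz.
58.6 kHz mod fs = 1 kHz.
1 kHz ≤ fs/2 = 9.6 kHz, appears at 1 kHz.
16.8 kHz > fs/2 = 9.6 kHz, folds to fs − 16.8 kHz = 2.4 kHz.
64.4 kHz mod fs = 6.8 kHz.
6.8 kHz ≤ fs/2 = 9.6 kHz, appears at 6.8 kHz.
57.4 kHz mod fs = 19 kHz.
19 kHz > fs/2 = 9.6 kHz, folds to fs − 19 kHz = 0.2 kHz.
21.6 kHz mod fs = 2.4 kHz.
2.4 kHz ≤ fs/2 = 9.6 kHz, appears at 2.4 kHz.
16.8 kHz and 21.6 kHz both map to 2.4 kHz.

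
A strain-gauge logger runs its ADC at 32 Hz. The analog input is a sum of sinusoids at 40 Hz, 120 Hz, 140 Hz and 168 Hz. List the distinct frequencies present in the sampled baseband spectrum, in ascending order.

8 Hz, 12 Hz

fs/2 = 16 Hz.
40 Hz mod fs = 8 Hz.
8 Hz ≤ fs/2 = 16 Hz, appears at 8 Hz.
120 Hz mod fs = 24 Hz.
24 Hz > fs/2 = 16 Hz, folds to fs − 24 Hz = 8 Hz.
140 Hz mod fs = 12 Hz.
12 Hz ≤ fs/2 = 16 Hz, appears at 12 Hz.
168 Hz mod fs = 8 Hz.
8 Hz ≤ fs/2 = 16 Hz, appears at 8 Hz.
Distinct values: {8 Hz, 12 Hz}.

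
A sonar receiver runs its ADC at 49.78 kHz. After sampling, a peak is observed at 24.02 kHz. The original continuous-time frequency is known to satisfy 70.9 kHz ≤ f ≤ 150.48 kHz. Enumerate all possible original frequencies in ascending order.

Frequencies that alias to 24.02 kHz are k·fs ± 24.02 kHz for integer k ≥ 0.
k=0: 24.02 kHz.
k=1: 25.76 kHz, 73.8 kHz.
k=2: 75.54 kHz, 123.58 kHz.
k=3: 125.32 kHz, 173.36 kHz.
k=4: 175.1 kHz, 223.14 kHz.
Within [70.9 kHz, 150.48 kHz]: 73.8 kHz, 75.54 kHz, 123.58 kHz, 125.32 kHz.

73.8 kHz, 75.54 kHz, 123.58 kHz, 125.32 kHz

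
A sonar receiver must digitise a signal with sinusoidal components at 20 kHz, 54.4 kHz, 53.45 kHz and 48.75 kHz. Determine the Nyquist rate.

108.8 kHz

Highest-frequency component: 54.4 kHz.
Nyquist rate = 2 × 54.4 kHz = 108.8 kHz.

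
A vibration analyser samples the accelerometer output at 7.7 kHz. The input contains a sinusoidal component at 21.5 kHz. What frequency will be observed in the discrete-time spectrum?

1.6 kHz

21.5 kHz mod fs = 6.1 kHz.
6.1 kHz > fs/2 = 3.85 kHz, folds to fs − 6.1 kHz = 1.6 kHz.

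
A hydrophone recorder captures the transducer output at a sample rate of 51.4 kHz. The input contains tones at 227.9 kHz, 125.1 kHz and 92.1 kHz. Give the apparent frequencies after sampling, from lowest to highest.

10.7 kHz, 22.3 kHz

fs/2 = 25.7 kHz.
227.9 kHz mod fs = 22.3 kHz.
22.3 kHz ≤ fs/2 = 25.7 kHz, appears at 22.3 kHz.
125.1 kHz mod fs = 22.3 kHz.
22.3 kHz ≤ fs/2 = 25.7 kHz, appears at 22.3 kHz.
92.1 kHz mod fs = 40.7 kHz.
40.7 kHz > fs/2 = 25.7 kHz, folds to fs − 40.7 kHz = 10.7 kHz.
Distinct values: {10.7 kHz, 22.3 kHz}.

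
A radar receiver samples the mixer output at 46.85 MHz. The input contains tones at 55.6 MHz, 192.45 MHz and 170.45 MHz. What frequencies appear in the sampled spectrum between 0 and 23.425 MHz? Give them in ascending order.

5.05 MHz, 8.75 MHz, 16.95 MHz

fs/2 = 23.425 MHz.
55.6 MHz mod fs = 8.75 MHz.
8.75 MHz ≤ fs/2 = 23.425 MHz, appears at 8.75 MHz.
192.45 MHz mod fs = 5.05 MHz.
5.05 MHz ≤ fs/2 = 23.425 MHz, appears at 5.05 MHz.
170.45 MHz mod fs = 29.9 MHz.
29.9 MHz > fs/2 = 23.425 MHz, folds to fs − 29.9 MHz = 16.95 MHz.
Distinct values: {5.05 MHz, 8.75 MHz, 16.95 MHz}.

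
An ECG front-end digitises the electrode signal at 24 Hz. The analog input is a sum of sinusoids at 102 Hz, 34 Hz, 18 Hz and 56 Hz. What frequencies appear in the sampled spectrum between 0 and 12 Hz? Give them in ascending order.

6 Hz, 8 Hz, 10 Hz

fs/2 = 12 Hz.
102 Hz mod fs = 6 Hz.
6 Hz ≤ fs/2 = 12 Hz, appears at 6 Hz.
34 Hz mod fs = 10 Hz.
10 Hz ≤ fs/2 = 12 Hz, appears at 10 Hz.
18 Hz > fs/2 = 12 Hz, folds to fs − 18 Hz = 6 Hz.
56 Hz mod fs = 8 Hz.
8 Hz ≤ fs/2 = 12 Hz, appears at 8 Hz.
Distinct values: {6 Hz, 8 Hz, 10 Hz}.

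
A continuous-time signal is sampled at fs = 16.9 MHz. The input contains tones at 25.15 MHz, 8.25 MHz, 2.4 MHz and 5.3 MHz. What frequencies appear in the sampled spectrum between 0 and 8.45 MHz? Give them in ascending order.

fs/2 = 8.45 MHz.
25.15 MHz mod fs = 8.25 MHz.
8.25 MHz ≤ fs/2 = 8.45 MHz, appears at 8.25 MHz.
8.25 MHz ≤ fs/2 = 8.45 MHz, passes unchanged.
2.4 MHz ≤ fs/2 = 8.45 MHz, passes unchanged.
5.3 MHz ≤ fs/2 = 8.45 MHz, passes unchanged.
Distinct values: {2.4 MHz, 5.3 MHz, 8.25 MHz}.

2.4 MHz, 5.3 MHz, 8.25 MHz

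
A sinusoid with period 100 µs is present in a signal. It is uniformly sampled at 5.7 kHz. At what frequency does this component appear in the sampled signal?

1.4 kHz

T = 100 µs → f = 1/T = 10 kHz.
10 kHz mod fs = 4.3 kHz.
4.3 kHz > fs/2 = 2.85 kHz, folds to fs − 4.3 kHz = 1.4 kHz.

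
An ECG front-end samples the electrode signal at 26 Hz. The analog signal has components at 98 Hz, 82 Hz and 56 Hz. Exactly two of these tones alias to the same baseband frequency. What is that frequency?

4 Hz

fs/2 = 13 Hz.
98 Hz mod fs = 20 Hz.
20 Hz > fs/2 = 13 Hz, folds to fs − 20 Hz = 6 Hz.
82 Hz mod fs = 4 Hz.
4 Hz ≤ fs/2 = 13 Hz, appears at 4 Hz.
56 Hz mod fs = 4 Hz.
4 Hz ≤ fs/2 = 13 Hz, appears at 4 Hz.
56 Hz and 82 Hz both map to 4 Hz.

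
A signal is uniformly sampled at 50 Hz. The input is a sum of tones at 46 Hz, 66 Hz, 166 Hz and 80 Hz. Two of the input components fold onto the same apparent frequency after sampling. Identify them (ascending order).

66 Hz, 166 Hz

fs/2 = 25 Hz.
46 Hz > fs/2 = 25 Hz, folds to fs − 46 Hz = 4 Hz.
66 Hz mod fs = 16 Hz.
16 Hz ≤ fs/2 = 25 Hz, appears at 16 Hz.
166 Hz mod fs = 16 Hz.
16 Hz ≤ fs/2 = 25 Hz, appears at 16 Hz.
80 Hz mod fs = 30 Hz.
30 Hz > fs/2 = 25 Hz, folds to fs − 30 Hz = 20 Hz.
66 Hz and 166 Hz both map to 16 Hz.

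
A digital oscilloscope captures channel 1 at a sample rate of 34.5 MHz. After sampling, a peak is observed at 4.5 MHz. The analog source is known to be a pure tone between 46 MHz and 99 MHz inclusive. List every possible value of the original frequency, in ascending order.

Frequencies that alias to 4.5 MHz are k·fs ± 4.5 MHz for integer k ≥ 0.
k=0: 4.5 MHz.
k=1: 30 MHz, 39 MHz.
k=2: 64.5 MHz, 73.5 MHz.
k=3: 99 MHz, 108 MHz.
k=4: 133.5 MHz, 142.5 MHz.
Within [46 MHz, 99 MHz]: 64.5 MHz, 73.5 MHz, 99 MHz.

64.5 MHz, 73.5 MHz, 99 MHz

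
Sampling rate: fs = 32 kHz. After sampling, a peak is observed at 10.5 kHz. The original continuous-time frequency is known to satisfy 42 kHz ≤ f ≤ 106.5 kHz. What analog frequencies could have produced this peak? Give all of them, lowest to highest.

42.5 kHz, 53.5 kHz, 74.5 kHz, 85.5 kHz, 106.5 kHz

Frequencies that alias to 10.5 kHz are k·fs ± 10.5 kHz for integer k ≥ 0.
k=0: 10.5 kHz.
k=1: 21.5 kHz, 42.5 kHz.
k=2: 53.5 kHz, 74.5 kHz.
k=3: 85.5 kHz, 106.5 kHz.
k=4: 117.5 kHz, 138.5 kHz.
Within [42 kHz, 106.5 kHz]: 42.5 kHz, 53.5 kHz, 74.5 kHz, 85.5 kHz, 106.5 kHz.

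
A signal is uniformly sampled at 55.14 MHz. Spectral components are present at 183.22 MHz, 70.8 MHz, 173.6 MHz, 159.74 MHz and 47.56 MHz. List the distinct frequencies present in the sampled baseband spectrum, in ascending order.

5.68 MHz, 7.58 MHz, 8.18 MHz, 15.66 MHz, 17.8 MHz

fs/2 = 27.57 MHz.
183.22 MHz mod fs = 17.8 MHz.
17.8 MHz ≤ fs/2 = 27.57 MHz, appears at 17.8 MHz.
70.8 MHz mod fs = 15.66 MHz.
15.66 MHz ≤ fs/2 = 27.57 MHz, appears at 15.66 MHz.
173.6 MHz mod fs = 8.18 MHz.
8.18 MHz ≤ fs/2 = 27.57 MHz, appears at 8.18 MHz.
159.74 MHz mod fs = 49.46 MHz.
49.46 MHz > fs/2 = 27.57 MHz, folds to fs − 49.46 MHz = 5.68 MHz.
47.56 MHz > fs/2 = 27.57 MHz, folds to fs − 47.56 MHz = 7.58 MHz.
Distinct values: {5.68 MHz, 7.58 MHz, 8.18 MHz, 15.66 MHz, 17.8 MHz}.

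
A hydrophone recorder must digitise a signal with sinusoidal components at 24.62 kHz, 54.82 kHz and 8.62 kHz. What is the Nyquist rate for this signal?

109.64 kHz

Highest-frequency component: 54.82 kHz.
Nyquist rate = 2 × 54.82 kHz = 109.64 kHz.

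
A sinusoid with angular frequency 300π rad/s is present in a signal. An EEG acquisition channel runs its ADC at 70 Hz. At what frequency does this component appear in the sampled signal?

ω = 300π rad/s → f = ω/(2π) = 150 Hz.
150 Hz mod fs = 10 Hz.
10 Hz ≤ fs/2 = 35 Hz, appears at 10 Hz.

10 Hz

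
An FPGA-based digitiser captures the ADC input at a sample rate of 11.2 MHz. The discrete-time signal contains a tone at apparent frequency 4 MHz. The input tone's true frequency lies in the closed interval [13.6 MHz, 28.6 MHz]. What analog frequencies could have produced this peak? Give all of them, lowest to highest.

15.2 MHz, 18.4 MHz, 26.4 MHz

Frequencies that alias to 4 MHz are k·fs ± 4 MHz for integer k ≥ 0.
k=0: 4 MHz.
k=1: 7.2 MHz, 15.2 MHz.
k=2: 18.4 MHz, 26.4 MHz.
k=3: 29.6 MHz, 37.6 MHz.
Within [13.6 MHz, 28.6 MHz]: 15.2 MHz, 18.4 MHz, 26.4 MHz.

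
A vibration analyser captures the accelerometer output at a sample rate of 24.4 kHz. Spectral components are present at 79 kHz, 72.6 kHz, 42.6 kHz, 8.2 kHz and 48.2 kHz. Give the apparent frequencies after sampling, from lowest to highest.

fs/2 = 12.2 kHz.
79 kHz mod fs = 5.8 kHz.
5.8 kHz ≤ fs/2 = 12.2 kHz, appears at 5.8 kHz.
72.6 kHz mod fs = 23.8 kHz.
23.8 kHz > fs/2 = 12.2 kHz, folds to fs − 23.8 kHz = 0.6 kHz.
42.6 kHz mod fs = 18.2 kHz.
18.2 kHz > fs/2 = 12.2 kHz, folds to fs − 18.2 kHz = 6.2 kHz.
8.2 kHz ≤ fs/2 = 12.2 kHz, passes unchanged.
48.2 kHz mod fs = 23.8 kHz.
23.8 kHz > fs/2 = 12.2 kHz, folds to fs − 23.8 kHz = 0.6 kHz.
Distinct values: {0.6 kHz, 5.8 kHz, 6.2 kHz, 8.2 kHz}.

0.6 kHz, 5.8 kHz, 6.2 kHz, 8.2 kHz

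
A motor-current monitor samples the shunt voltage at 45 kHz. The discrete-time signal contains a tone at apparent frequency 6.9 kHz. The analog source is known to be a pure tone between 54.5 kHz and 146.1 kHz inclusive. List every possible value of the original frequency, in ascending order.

Frequencies that alias to 6.9 kHz are k·fs ± 6.9 kHz for integer k ≥ 0.
k=0: 6.9 kHz.
k=1: 38.1 kHz, 51.9 kHz.
k=2: 83.1 kHz, 96.9 kHz.
k=3: 128.1 kHz, 141.9 kHz.
k=4: 173.1 kHz, 186.9 kHz.
Within [54.5 kHz, 146.1 kHz]: 83.1 kHz, 96.9 kHz, 128.1 kHz, 141.9 kHz.

83.1 kHz, 96.9 kHz, 128.1 kHz, 141.9 kHz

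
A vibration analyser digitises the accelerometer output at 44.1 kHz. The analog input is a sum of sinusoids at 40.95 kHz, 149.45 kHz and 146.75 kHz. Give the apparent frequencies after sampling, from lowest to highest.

fs/2 = 22.05 kHz.
40.95 kHz > fs/2 = 22.05 kHz, folds to fs − 40.95 kHz = 3.15 kHz.
149.45 kHz mod fs = 17.15 kHz.
17.15 kHz ≤ fs/2 = 22.05 kHz, appears at 17.15 kHz.
146.75 kHz mod fs = 14.45 kHz.
14.45 kHz ≤ fs/2 = 22.05 kHz, appears at 14.45 kHz.
Distinct values: {3.15 kHz, 14.45 kHz, 17.15 kHz}.

3.15 kHz, 14.45 kHz, 17.15 kHz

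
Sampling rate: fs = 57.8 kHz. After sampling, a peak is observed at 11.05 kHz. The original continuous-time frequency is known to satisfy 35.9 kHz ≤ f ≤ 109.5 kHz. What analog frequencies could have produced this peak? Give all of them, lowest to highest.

46.75 kHz, 68.85 kHz, 104.55 kHz

Frequencies that alias to 11.05 kHz are k·fs ± 11.05 kHz for integer k ≥ 0.
k=0: 11.05 kHz.
k=1: 46.75 kHz, 68.85 kHz.
k=2: 104.55 kHz, 126.65 kHz.
k=3: 162.35 kHz, 184.45 kHz.
Within [35.9 kHz, 109.5 kHz]: 46.75 kHz, 68.85 kHz, 104.55 kHz.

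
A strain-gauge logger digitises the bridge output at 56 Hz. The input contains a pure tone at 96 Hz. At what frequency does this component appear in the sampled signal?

16 Hz

96 Hz mod fs = 40 Hz.
40 Hz > fs/2 = 28 Hz, folds to fs − 40 Hz = 16 Hz.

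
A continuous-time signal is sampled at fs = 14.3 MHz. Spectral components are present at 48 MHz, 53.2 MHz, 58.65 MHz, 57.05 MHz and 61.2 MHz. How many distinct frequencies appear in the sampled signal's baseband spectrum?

4

fs/2 = 7.15 MHz.
48 MHz mod fs = 5.1 MHz.
5.1 MHz ≤ fs/2 = 7.15 MHz, appears at 5.1 MHz.
53.2 MHz mod fs = 10.3 MHz.
10.3 MHz > fs/2 = 7.15 MHz, folds to fs − 10.3 MHz = 4 MHz.
58.65 MHz mod fs = 1.45 MHz.
1.45 MHz ≤ fs/2 = 7.15 MHz, appears at 1.45 MHz.
57.05 MHz mod fs = 14.15 MHz.
14.15 MHz > fs/2 = 7.15 MHz, folds to fs − 14.15 MHz = 0.15 MHz.
61.2 MHz mod fs = 4 MHz.
4 MHz ≤ fs/2 = 7.15 MHz, appears at 4 MHz.
Distinct values: {0.15 MHz, 1.45 MHz, 4 MHz, 5.1 MHz} → 4.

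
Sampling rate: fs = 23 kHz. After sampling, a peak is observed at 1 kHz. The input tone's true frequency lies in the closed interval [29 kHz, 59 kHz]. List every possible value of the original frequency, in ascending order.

Frequencies that alias to 1 kHz are k·fs ± 1 kHz for integer k ≥ 0.
k=0: 1 kHz.
k=1: 22 kHz, 24 kHz.
k=2: 45 kHz, 47 kHz.
k=3: 68 kHz, 70 kHz.
Within [29 kHz, 59 kHz]: 45 kHz, 47 kHz.

45 kHz, 47 kHz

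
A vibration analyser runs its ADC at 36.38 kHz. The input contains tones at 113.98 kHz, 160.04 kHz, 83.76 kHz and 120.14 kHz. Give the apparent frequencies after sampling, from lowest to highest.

4.84 kHz, 11 kHz, 14.52 kHz

fs/2 = 18.19 kHz.
113.98 kHz mod fs = 4.84 kHz.
4.84 kHz ≤ fs/2 = 18.19 kHz, appears at 4.84 kHz.
160.04 kHz mod fs = 14.52 kHz.
14.52 kHz ≤ fs/2 = 18.19 kHz, appears at 14.52 kHz.
83.76 kHz mod fs = 11 kHz.
11 kHz ≤ fs/2 = 18.19 kHz, appears at 11 kHz.
120.14 kHz mod fs = 11 kHz.
11 kHz ≤ fs/2 = 18.19 kHz, appears at 11 kHz.
Distinct values: {4.84 kHz, 11 kHz, 14.52 kHz}.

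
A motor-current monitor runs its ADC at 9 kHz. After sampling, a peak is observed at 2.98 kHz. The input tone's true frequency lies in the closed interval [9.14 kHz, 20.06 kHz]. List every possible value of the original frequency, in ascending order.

11.98 kHz, 15.02 kHz

Frequencies that alias to 2.98 kHz are k·fs ± 2.98 kHz for integer k ≥ 0.
k=0: 2.98 kHz.
k=1: 6.02 kHz, 11.98 kHz.
k=2: 15.02 kHz, 20.98 kHz.
k=3: 24.02 kHz, 29.98 kHz.
Within [9.14 kHz, 20.06 kHz]: 11.98 kHz, 15.02 kHz.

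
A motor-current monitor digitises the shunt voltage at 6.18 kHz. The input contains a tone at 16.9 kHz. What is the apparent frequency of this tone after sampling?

1.64 kHz

16.9 kHz mod fs = 4.54 kHz.
4.54 kHz > fs/2 = 3.09 kHz, folds to fs − 4.54 kHz = 1.64 kHz.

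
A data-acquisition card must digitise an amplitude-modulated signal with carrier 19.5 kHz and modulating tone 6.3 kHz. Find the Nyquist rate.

AM sidebands sit at fc ± fm = 13.2 kHz and 25.8 kHz.
Highest-frequency component: 25.8 kHz.
Nyquist rate = 2 × 25.8 kHz = 51.6 kHz.

51.6 kHz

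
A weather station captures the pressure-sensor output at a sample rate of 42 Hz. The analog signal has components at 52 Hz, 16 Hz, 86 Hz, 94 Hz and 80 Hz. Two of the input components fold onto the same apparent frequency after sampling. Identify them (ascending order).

fs/2 = 21 Hz.
52 Hz mod fs = 10 Hz.
10 Hz ≤ fs/2 = 21 Hz, appears at 10 Hz.
16 Hz ≤ fs/2 = 21 Hz, passes unchanged.
86 Hz mod fs = 2 Hz.
2 Hz ≤ fs/2 = 21 Hz, appears at 2 Hz.
94 Hz mod fs = 10 Hz.
10 Hz ≤ fs/2 = 21 Hz, appears at 10 Hz.
80 Hz mod fs = 38 Hz.
38 Hz > fs/2 = 21 Hz, folds to fs − 38 Hz = 4 Hz.
52 Hz and 94 Hz both map to 10 Hz.

52 Hz, 94 Hz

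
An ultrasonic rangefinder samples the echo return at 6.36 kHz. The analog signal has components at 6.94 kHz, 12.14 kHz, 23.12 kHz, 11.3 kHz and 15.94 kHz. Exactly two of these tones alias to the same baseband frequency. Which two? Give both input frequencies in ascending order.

fs/2 = 3.18 kHz.
6.94 kHz mod fs = 0.58 kHz.
0.58 kHz ≤ fs/2 = 3.18 kHz, appears at 0.58 kHz.
12.14 kHz mod fs = 5.78 kHz.
5.78 kHz > fs/2 = 3.18 kHz, folds to fs − 5.78 kHz = 0.58 kHz.
23.12 kHz mod fs = 4.04 kHz.
4.04 kHz > fs/2 = 3.18 kHz, folds to fs − 4.04 kHz = 2.32 kHz.
11.3 kHz mod fs = 4.94 kHz.
4.94 kHz > fs/2 = 3.18 kHz, folds to fs − 4.94 kHz = 1.42 kHz.
15.94 kHz mod fs = 3.22 kHz.
3.22 kHz > fs/2 = 3.18 kHz, folds to fs − 3.22 kHz = 3.14 kHz.
6.94 kHz and 12.14 kHz both map to 0.58 kHz.

6.94 kHz, 12.14 kHz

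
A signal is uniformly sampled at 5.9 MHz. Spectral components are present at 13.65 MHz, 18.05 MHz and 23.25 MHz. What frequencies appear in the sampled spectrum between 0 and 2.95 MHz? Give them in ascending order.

0.35 MHz, 1.85 MHz

fs/2 = 2.95 MHz.
13.65 MHz mod fs = 1.85 MHz.
1.85 MHz ≤ fs/2 = 2.95 MHz, appears at 1.85 MHz.
18.05 MHz mod fs = 0.35 MHz.
0.35 MHz ≤ fs/2 = 2.95 MHz, appears at 0.35 MHz.
23.25 MHz mod fs = 5.55 MHz.
5.55 MHz > fs/2 = 2.95 MHz, folds to fs − 5.55 MHz = 0.35 MHz.
Distinct values: {0.35 MHz, 1.85 MHz}.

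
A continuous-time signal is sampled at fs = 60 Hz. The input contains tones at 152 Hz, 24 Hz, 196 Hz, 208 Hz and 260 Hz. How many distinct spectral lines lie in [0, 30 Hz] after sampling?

4

fs/2 = 30 Hz.
152 Hz mod fs = 32 Hz.
32 Hz > fs/2 = 30 Hz, folds to fs − 32 Hz = 28 Hz.
24 Hz ≤ fs/2 = 30 Hz, passes unchanged.
196 Hz mod fs = 16 Hz.
16 Hz ≤ fs/2 = 30 Hz, appears at 16 Hz.
208 Hz mod fs = 28 Hz.
28 Hz ≤ fs/2 = 30 Hz, appears at 28 Hz.
260 Hz mod fs = 20 Hz.
20 Hz ≤ fs/2 = 30 Hz, appears at 20 Hz.
Distinct values: {16 Hz, 20 Hz, 24 Hz, 28 Hz} → 4.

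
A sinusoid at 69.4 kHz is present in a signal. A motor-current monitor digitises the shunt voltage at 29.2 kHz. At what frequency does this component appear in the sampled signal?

69.4 kHz mod fs = 11 kHz.
11 kHz ≤ fs/2 = 14.6 kHz, appears at 11 kHz.

11 kHz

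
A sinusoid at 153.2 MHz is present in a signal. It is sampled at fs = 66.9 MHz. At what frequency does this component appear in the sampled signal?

153.2 MHz mod fs = 19.4 MHz.
19.4 MHz ≤ fs/2 = 33.45 MHz, appears at 19.4 MHz.

19.4 MHz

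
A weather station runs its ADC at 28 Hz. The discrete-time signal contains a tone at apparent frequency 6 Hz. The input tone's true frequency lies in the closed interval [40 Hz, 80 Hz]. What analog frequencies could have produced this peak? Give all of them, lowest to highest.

Frequencies that alias to 6 Hz are k·fs ± 6 Hz for integer k ≥ 0.
k=0: 6 Hz.
k=1: 22 Hz, 34 Hz.
k=2: 50 Hz, 62 Hz.
k=3: 78 Hz, 90 Hz.
k=4: 106 Hz, 118 Hz.
Within [40 Hz, 80 Hz]: 50 Hz, 62 Hz, 78 Hz.

50 Hz, 62 Hz, 78 Hz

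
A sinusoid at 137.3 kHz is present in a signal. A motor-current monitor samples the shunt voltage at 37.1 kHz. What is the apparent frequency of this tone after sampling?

137.3 kHz mod fs = 26 kHz.
26 kHz > fs/2 = 18.55 kHz, folds to fs − 26 kHz = 11.1 kHz.

11.1 kHz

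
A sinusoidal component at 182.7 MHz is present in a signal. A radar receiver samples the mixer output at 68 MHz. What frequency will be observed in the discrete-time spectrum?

21.3 MHz

182.7 MHz mod fs = 46.7 MHz.
46.7 MHz > fs/2 = 34 MHz, folds to fs − 46.7 MHz = 21.3 MHz.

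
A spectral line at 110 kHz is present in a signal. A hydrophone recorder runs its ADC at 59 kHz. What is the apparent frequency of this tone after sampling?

110 kHz mod fs = 51 kHz.
51 kHz > fs/2 = 29.5 kHz, folds to fs − 51 kHz = 8 kHz.

8 kHz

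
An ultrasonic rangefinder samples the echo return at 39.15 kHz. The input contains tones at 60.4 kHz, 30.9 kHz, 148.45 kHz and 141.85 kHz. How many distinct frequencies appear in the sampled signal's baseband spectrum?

fs/2 = 19.575 kHz.
60.4 kHz mod fs = 21.25 kHz.
21.25 kHz > fs/2 = 19.575 kHz, folds to fs − 21.25 kHz = 17.9 kHz.
30.9 kHz > fs/2 = 19.575 kHz, folds to fs − 30.9 kHz = 8.25 kHz.
148.45 kHz mod fs = 31 kHz.
31 kHz > fs/2 = 19.575 kHz, folds to fs − 31 kHz = 8.15 kHz.
141.85 kHz mod fs = 24.4 kHz.
24.4 kHz > fs/2 = 19.575 kHz, folds to fs − 24.4 kHz = 14.75 kHz.
Distinct values: {8.15 kHz, 8.25 kHz, 14.75 kHz, 17.9 kHz} → 4.

4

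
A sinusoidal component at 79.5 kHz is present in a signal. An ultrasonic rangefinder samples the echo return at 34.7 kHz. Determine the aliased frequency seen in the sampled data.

79.5 kHz mod fs = 10.1 kHz.
10.1 kHz ≤ fs/2 = 17.35 kHz, appears at 10.1 kHz.

10.1 kHz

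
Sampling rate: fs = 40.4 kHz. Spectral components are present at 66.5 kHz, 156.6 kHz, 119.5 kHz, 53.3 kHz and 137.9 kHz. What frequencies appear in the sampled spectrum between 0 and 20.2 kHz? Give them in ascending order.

fs/2 = 20.2 kHz.
66.5 kHz mod fs = 26.1 kHz.
26.1 kHz > fs/2 = 20.2 kHz, folds to fs − 26.1 kHz = 14.3 kHz.
156.6 kHz mod fs = 35.4 kHz.
35.4 kHz > fs/2 = 20.2 kHz, folds to fs − 35.4 kHz = 5 kHz.
119.5 kHz mod fs = 38.7 kHz.
38.7 kHz > fs/2 = 20.2 kHz, folds to fs − 38.7 kHz = 1.7 kHz.
53.3 kHz mod fs = 12.9 kHz.
12.9 kHz ≤ fs/2 = 20.2 kHz, appears at 12.9 kHz.
137.9 kHz mod fs = 16.7 kHz.
16.7 kHz ≤ fs/2 = 20.2 kHz, appears at 16.7 kHz.
Distinct values: {1.7 kHz, 5 kHz, 12.9 kHz, 14.3 kHz, 16.7 kHz}.

1.7 kHz, 5 kHz, 12.9 kHz, 14.3 kHz, 16.7 kHz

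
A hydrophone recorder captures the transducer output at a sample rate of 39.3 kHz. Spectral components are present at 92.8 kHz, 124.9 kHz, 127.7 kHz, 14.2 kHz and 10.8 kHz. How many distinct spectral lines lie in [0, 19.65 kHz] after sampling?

4

fs/2 = 19.65 kHz.
92.8 kHz mod fs = 14.2 kHz.
14.2 kHz ≤ fs/2 = 19.65 kHz, appears at 14.2 kHz.
124.9 kHz mod fs = 7 kHz.
7 kHz ≤ fs/2 = 19.65 kHz, appears at 7 kHz.
127.7 kHz mod fs = 9.8 kHz.
9.8 kHz ≤ fs/2 = 19.65 kHz, appears at 9.8 kHz.
14.2 kHz ≤ fs/2 = 19.65 kHz, passes unchanged.
10.8 kHz ≤ fs/2 = 19.65 kHz, passes unchanged.
Distinct values: {7 kHz, 9.8 kHz, 10.8 kHz, 14.2 kHz} → 4.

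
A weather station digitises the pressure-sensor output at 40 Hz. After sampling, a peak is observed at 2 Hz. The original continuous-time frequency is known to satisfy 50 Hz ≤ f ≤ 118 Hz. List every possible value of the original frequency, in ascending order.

78 Hz, 82 Hz, 118 Hz

Frequencies that alias to 2 Hz are k·fs ± 2 Hz for integer k ≥ 0.
k=0: 2 Hz.
k=1: 38 Hz, 42 Hz.
k=2: 78 Hz, 82 Hz.
k=3: 118 Hz, 122 Hz.
k=4: 158 Hz, 162 Hz.
Within [50 Hz, 118 Hz]: 78 Hz, 82 Hz, 118 Hz.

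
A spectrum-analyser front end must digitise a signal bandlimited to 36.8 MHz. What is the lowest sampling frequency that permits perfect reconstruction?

73.6 MHz

Nyquist rate = 2 × 36.8 MHz = 73.6 MHz.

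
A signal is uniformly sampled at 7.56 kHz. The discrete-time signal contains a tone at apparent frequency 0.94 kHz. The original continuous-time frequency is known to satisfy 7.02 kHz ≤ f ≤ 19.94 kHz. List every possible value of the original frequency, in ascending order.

Frequencies that alias to 0.94 kHz are k·fs ± 0.94 kHz for integer k ≥ 0.
k=0: 0.94 kHz.
k=1: 6.62 kHz, 8.5 kHz.
k=2: 14.18 kHz, 16.06 kHz.
k=3: 21.74 kHz, 23.62 kHz.
Within [7.02 kHz, 19.94 kHz]: 8.5 kHz, 14.18 kHz, 16.06 kHz.

8.5 kHz, 14.18 kHz, 16.06 kHz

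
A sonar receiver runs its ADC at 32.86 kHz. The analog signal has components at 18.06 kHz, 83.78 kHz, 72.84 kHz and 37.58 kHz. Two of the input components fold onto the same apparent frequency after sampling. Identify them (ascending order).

fs/2 = 16.43 kHz.
18.06 kHz > fs/2 = 16.43 kHz, folds to fs − 18.06 kHz = 14.8 kHz.
83.78 kHz mod fs = 18.06 kHz.
18.06 kHz > fs/2 = 16.43 kHz, folds to fs − 18.06 kHz = 14.8 kHz.
72.84 kHz mod fs = 7.12 kHz.
7.12 kHz ≤ fs/2 = 16.43 kHz, appears at 7.12 kHz.
37.58 kHz mod fs = 4.72 kHz.
4.72 kHz ≤ fs/2 = 16.43 kHz, appears at 4.72 kHz.
18.06 kHz and 83.78 kHz both map to 14.8 kHz.

18.06 kHz, 83.78 kHz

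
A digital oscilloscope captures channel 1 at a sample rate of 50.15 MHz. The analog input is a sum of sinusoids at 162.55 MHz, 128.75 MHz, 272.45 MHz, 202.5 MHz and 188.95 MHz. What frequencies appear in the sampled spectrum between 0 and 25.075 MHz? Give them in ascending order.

1.9 MHz, 11.65 MHz, 12.1 MHz, 21.7 MHz

fs/2 = 25.075 MHz.
162.55 MHz mod fs = 12.1 MHz.
12.1 MHz ≤ fs/2 = 25.075 MHz, appears at 12.1 MHz.
128.75 MHz mod fs = 28.45 MHz.
28.45 MHz > fs/2 = 25.075 MHz, folds to fs − 28.45 MHz = 21.7 MHz.
272.45 MHz mod fs = 21.7 MHz.
21.7 MHz ≤ fs/2 = 25.075 MHz, appears at 21.7 MHz.
202.5 MHz mod fs = 1.9 MHz.
1.9 MHz ≤ fs/2 = 25.075 MHz, appears at 1.9 MHz.
188.95 MHz mod fs = 38.5 MHz.
38.5 MHz > fs/2 = 25.075 MHz, folds to fs − 38.5 MHz = 11.65 MHz.
Distinct values: {1.9 MHz, 11.65 MHz, 12.1 MHz, 21.7 MHz}.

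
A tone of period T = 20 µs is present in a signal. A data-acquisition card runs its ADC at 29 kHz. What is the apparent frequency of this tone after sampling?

T = 20 µs → f = 1/T = 50 kHz.
50 kHz mod fs = 21 kHz.
21 kHz > fs/2 = 14.5 kHz, folds to fs − 21 kHz = 8 kHz.

8 kHz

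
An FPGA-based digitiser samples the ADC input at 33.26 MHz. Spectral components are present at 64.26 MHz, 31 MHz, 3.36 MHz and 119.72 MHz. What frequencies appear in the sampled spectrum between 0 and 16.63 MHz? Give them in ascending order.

2.26 MHz, 3.36 MHz, 13.32 MHz

fs/2 = 16.63 MHz.
64.26 MHz mod fs = 31 MHz.
31 MHz > fs/2 = 16.63 MHz, folds to fs − 31 MHz = 2.26 MHz.
31 MHz > fs/2 = 16.63 MHz, folds to fs − 31 MHz = 2.26 MHz.
3.36 MHz ≤ fs/2 = 16.63 MHz, passes unchanged.
119.72 MHz mod fs = 19.94 MHz.
19.94 MHz > fs/2 = 16.63 MHz, folds to fs − 19.94 MHz = 13.32 MHz.
Distinct values: {2.26 MHz, 3.36 MHz, 13.32 MHz}.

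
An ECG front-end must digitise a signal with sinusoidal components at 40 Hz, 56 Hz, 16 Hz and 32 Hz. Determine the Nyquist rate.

Highest-frequency component: 56 Hz.
Nyquist rate = 2 × 56 Hz = 112 Hz.

112 Hz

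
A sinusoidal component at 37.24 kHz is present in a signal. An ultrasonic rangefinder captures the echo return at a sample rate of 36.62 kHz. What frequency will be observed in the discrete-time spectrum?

0.62 kHz

37.24 kHz mod fs = 0.62 kHz.
0.62 kHz ≤ fs/2 = 18.31 kHz, appears at 0.62 kHz.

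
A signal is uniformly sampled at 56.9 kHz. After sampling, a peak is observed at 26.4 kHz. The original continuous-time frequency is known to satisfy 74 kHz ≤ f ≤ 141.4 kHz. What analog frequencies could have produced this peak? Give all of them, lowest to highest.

Frequencies that alias to 26.4 kHz are k·fs ± 26.4 kHz for integer k ≥ 0.
k=0: 26.4 kHz.
k=1: 30.5 kHz, 83.3 kHz.
k=2: 87.4 kHz, 140.2 kHz.
k=3: 144.3 kHz, 197.1 kHz.
Within [74 kHz, 141.4 kHz]: 83.3 kHz, 87.4 kHz, 140.2 kHz.

83.3 kHz, 87.4 kHz, 140.2 kHz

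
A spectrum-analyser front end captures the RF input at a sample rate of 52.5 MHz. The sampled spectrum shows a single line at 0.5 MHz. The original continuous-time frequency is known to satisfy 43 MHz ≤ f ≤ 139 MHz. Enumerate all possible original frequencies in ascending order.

52 MHz, 53 MHz, 104.5 MHz, 105.5 MHz

Frequencies that alias to 0.5 MHz are k·fs ± 0.5 MHz for integer k ≥ 0.
k=0: 0.5 MHz.
k=1: 52 MHz, 53 MHz.
k=2: 104.5 MHz, 105.5 MHz.
k=3: 157 MHz, 158 MHz.
Within [43 MHz, 139 MHz]: 52 MHz, 53 MHz, 104.5 MHz, 105.5 MHz.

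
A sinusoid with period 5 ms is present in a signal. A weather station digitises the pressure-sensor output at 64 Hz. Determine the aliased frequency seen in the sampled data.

T = 5 ms → f = 1/T = 200 Hz.
200 Hz mod fs = 8 Hz.
8 Hz ≤ fs/2 = 32 Hz, appears at 8 Hz.

8 Hz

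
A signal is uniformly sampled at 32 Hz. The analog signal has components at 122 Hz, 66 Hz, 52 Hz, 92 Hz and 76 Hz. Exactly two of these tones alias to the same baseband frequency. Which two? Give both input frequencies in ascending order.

fs/2 = 16 Hz.
122 Hz mod fs = 26 Hz.
26 Hz > fs/2 = 16 Hz, folds to fs − 26 Hz = 6 Hz.
66 Hz mod fs = 2 Hz.
2 Hz ≤ fs/2 = 16 Hz, appears at 2 Hz.
52 Hz mod fs = 20 Hz.
20 Hz > fs/2 = 16 Hz, folds to fs − 20 Hz = 12 Hz.
92 Hz mod fs = 28 Hz.
28 Hz > fs/2 = 16 Hz, folds to fs − 28 Hz = 4 Hz.
76 Hz mod fs = 12 Hz.
12 Hz ≤ fs/2 = 16 Hz, appears at 12 Hz.
52 Hz and 76 Hz both map to 12 Hz.

52 Hz, 76 Hz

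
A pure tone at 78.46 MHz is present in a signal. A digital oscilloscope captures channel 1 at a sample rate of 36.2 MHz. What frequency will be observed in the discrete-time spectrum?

78.46 MHz mod fs = 6.06 MHz.
6.06 MHz ≤ fs/2 = 18.1 MHz, appears at 6.06 MHz.

6.06 MHz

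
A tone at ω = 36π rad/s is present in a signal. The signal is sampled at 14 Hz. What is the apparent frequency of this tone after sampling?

ω = 36π rad/s → f = ω/(2π) = 18 Hz.
18 Hz mod fs = 4 Hz.
4 Hz ≤ fs/2 = 7 Hz, appears at 4 Hz.

4 Hz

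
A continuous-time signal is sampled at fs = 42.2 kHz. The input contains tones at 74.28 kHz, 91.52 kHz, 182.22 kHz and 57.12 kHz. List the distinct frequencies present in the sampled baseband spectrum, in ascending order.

7.12 kHz, 10.12 kHz, 13.42 kHz, 14.92 kHz

fs/2 = 21.1 kHz.
74.28 kHz mod fs = 32.08 kHz.
32.08 kHz > fs/2 = 21.1 kHz, folds to fs − 32.08 kHz = 10.12 kHz.
91.52 kHz mod fs = 7.12 kHz.
7.12 kHz ≤ fs/2 = 21.1 kHz, appears at 7.12 kHz.
182.22 kHz mod fs = 13.42 kHz.
13.42 kHz ≤ fs/2 = 21.1 kHz, appears at 13.42 kHz.
57.12 kHz mod fs = 14.92 kHz.
14.92 kHz ≤ fs/2 = 21.1 kHz, appears at 14.92 kHz.
Distinct values: {7.12 kHz, 10.12 kHz, 13.42 kHz, 14.92 kHz}.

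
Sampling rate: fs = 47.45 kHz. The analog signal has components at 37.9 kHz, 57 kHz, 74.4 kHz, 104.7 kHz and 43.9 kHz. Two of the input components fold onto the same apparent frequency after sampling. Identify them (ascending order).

fs/2 = 23.725 kHz.
37.9 kHz > fs/2 = 23.725 kHz, folds to fs − 37.9 kHz = 9.55 kHz.
57 kHz mod fs = 9.55 kHz.
9.55 kHz ≤ fs/2 = 23.725 kHz, appears at 9.55 kHz.
74.4 kHz mod fs = 26.95 kHz.
26.95 kHz > fs/2 = 23.725 kHz, folds to fs − 26.95 kHz = 20.5 kHz.
104.7 kHz mod fs = 9.8 kHz.
9.8 kHz ≤ fs/2 = 23.725 kHz, appears at 9.8 kHz.
43.9 kHz > fs/2 = 23.725 kHz, folds to fs − 43.9 kHz = 3.55 kHz.
37.9 kHz and 57 kHz both map to 9.55 kHz.

37.9 kHz, 57 kHz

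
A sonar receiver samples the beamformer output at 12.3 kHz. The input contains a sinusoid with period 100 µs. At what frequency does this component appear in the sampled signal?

2.3 kHz

T = 100 µs → f = 1/T = 10 kHz.
10 kHz > fs/2 = 6.15 kHz, folds to fs − 10 kHz = 2.3 kHz.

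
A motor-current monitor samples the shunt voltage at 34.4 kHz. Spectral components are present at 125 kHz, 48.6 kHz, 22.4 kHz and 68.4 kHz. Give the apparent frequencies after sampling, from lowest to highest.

fs/2 = 17.2 kHz.
125 kHz mod fs = 21.8 kHz.
21.8 kHz > fs/2 = 17.2 kHz, folds to fs − 21.8 kHz = 12.6 kHz.
48.6 kHz mod fs = 14.2 kHz.
14.2 kHz ≤ fs/2 = 17.2 kHz, appears at 14.2 kHz.
22.4 kHz > fs/2 = 17.2 kHz, folds to fs − 22.4 kHz = 12 kHz.
68.4 kHz mod fs = 34 kHz.
34 kHz > fs/2 = 17.2 kHz, folds to fs − 34 kHz = 0.4 kHz.
Distinct values: {0.4 kHz, 12 kHz, 12.6 kHz, 14.2 kHz}.

0.4 kHz, 12 kHz, 12.6 kHz, 14.2 kHz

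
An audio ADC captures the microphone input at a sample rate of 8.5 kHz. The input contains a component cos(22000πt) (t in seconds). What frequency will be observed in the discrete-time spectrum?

ω = 22000π rad/s → f = ω/(2π) = 11000 Hz = 11 kHz.
11 kHz mod fs = 2.5 kHz.
2.5 kHz ≤ fs/2 = 4.25 kHz, appears at 2.5 kHz.

2.5 kHz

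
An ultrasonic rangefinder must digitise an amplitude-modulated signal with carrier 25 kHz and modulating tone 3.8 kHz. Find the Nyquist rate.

57.6 kHz

AM sidebands sit at fc ± fm = 21.2 kHz and 28.8 kHz.
Highest-frequency component: 28.8 kHz.
Nyquist rate = 2 × 28.8 kHz = 57.6 kHz.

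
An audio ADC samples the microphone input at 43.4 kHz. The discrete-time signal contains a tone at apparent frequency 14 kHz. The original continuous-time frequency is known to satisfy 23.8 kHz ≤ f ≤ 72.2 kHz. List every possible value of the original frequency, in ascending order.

Frequencies that alias to 14 kHz are k·fs ± 14 kHz for integer k ≥ 0.
k=0: 14 kHz.
k=1: 29.4 kHz, 57.4 kHz.
k=2: 72.8 kHz, 100.8 kHz.
Within [23.8 kHz, 72.2 kHz]: 29.4 kHz, 57.4 kHz.

29.4 kHz, 57.4 kHz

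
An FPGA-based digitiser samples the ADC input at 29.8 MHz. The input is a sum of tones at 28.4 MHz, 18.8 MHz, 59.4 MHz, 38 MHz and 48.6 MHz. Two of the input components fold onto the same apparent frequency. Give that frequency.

fs/2 = 14.9 MHz.
28.4 MHz > fs/2 = 14.9 MHz, folds to fs − 28.4 MHz = 1.4 MHz.
18.8 MHz > fs/2 = 14.9 MHz, folds to fs − 18.8 MHz = 11 MHz.
59.4 MHz mod fs = 29.6 MHz.
29.6 MHz > fs/2 = 14.9 MHz, folds to fs − 29.6 MHz = 0.2 MHz.
38 MHz mod fs = 8.2 MHz.
8.2 MHz ≤ fs/2 = 14.9 MHz, appears at 8.2 MHz.
48.6 MHz mod fs = 18.8 MHz.
18.8 MHz > fs/2 = 14.9 MHz, folds to fs − 18.8 MHz = 11 MHz.
18.8 MHz and 48.6 MHz both map to 11 MHz.

11 MHz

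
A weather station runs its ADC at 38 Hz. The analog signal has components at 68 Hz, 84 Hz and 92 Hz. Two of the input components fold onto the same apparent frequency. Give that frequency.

8 Hz

fs/2 = 19 Hz.
68 Hz mod fs = 30 Hz.
30 Hz > fs/2 = 19 Hz, folds to fs − 30 Hz = 8 Hz.
84 Hz mod fs = 8 Hz.
8 Hz ≤ fs/2 = 19 Hz, appears at 8 Hz.
92 Hz mod fs = 16 Hz.
16 Hz ≤ fs/2 = 19 Hz, appears at 16 Hz.
68 Hz and 84 Hz both map to 8 Hz.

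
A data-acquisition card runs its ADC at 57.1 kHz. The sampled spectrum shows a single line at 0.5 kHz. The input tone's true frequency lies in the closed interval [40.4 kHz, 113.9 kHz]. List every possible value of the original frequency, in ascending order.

56.6 kHz, 57.6 kHz, 113.7 kHz

Frequencies that alias to 0.5 kHz are k·fs ± 0.5 kHz for integer k ≥ 0.
k=0: 0.5 kHz.
k=1: 56.6 kHz, 57.6 kHz.
k=2: 113.7 kHz, 114.7 kHz.
k=3: 170.8 kHz, 171.8 kHz.
Within [40.4 kHz, 113.9 kHz]: 56.6 kHz, 57.6 kHz, 113.7 kHz.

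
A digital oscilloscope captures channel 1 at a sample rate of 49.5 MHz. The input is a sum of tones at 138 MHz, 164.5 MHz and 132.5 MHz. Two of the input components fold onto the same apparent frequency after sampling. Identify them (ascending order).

fs/2 = 24.75 MHz.
138 MHz mod fs = 39 MHz.
39 MHz > fs/2 = 24.75 MHz, folds to fs − 39 MHz = 10.5 MHz.
164.5 MHz mod fs = 16 MHz.
16 MHz ≤ fs/2 = 24.75 MHz, appears at 16 MHz.
132.5 MHz mod fs = 33.5 MHz.
33.5 MHz > fs/2 = 24.75 MHz, folds to fs − 33.5 MHz = 16 MHz.
132.5 MHz and 164.5 MHz both map to 16 MHz.

132.5 MHz, 164.5 MHz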